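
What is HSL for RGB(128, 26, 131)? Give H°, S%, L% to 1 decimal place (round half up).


Normalize: R'=128/255≈0.5020, G'=26/255≈0.1020, B'=131/255≈0.5137
Max=131/255, Min=26/255, Δ=Max-Min=105/255
L = (Max+Min)/2 = (131+26)/510 = 157/510 = 0.30784… → L = 30.8%
L ≤ 0.5 → S = Δ/(Max+Min) = 105/(131+26) = 105/157 = 0.66878… → S = 66.9%
(the 1/255 factors cancel in S and H, so raw channel differences can be used)
Max is B' → H = 60 × ((R-G)/Δ + 4) = 60 × ((128-26)/105 + 4)
  102/105 + 4 = 0.9714… + 4 = 4.9714…
  H = 60 × 4.9714… = 298.285…° → H = 298.3°
= HSL(298.3°, 66.9%, 30.8%)


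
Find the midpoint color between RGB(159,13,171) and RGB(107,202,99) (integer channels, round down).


Midpoint: each channel = ⌊(C₁+C₂)/2⌋
R: ⌊(159+107)/2⌋ = 133
G: ⌊(13+202)/2⌋ = 107
B: ⌊(171+99)/2⌋ = 135
= RGB(133, 107, 135)


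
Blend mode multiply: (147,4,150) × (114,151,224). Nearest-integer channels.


Multiply: C = A×B/255, rounded to nearest integer
R: 147×114/255 = 16758/255 ≈ 65.718 → 66
G: 4×151/255 = 604/255 ≈ 2.369 → 2
B: 150×224/255 = 33600/255 ≈ 131.765 → 132
= RGB(66, 2, 132)


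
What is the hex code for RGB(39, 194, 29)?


R = 39 → 27 (hex)
G = 194 → C2 (hex)
B = 29 → 1D (hex)
Hex = #27C21D


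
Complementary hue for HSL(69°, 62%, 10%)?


Complement = opposite side of color wheel = hue + 180°
H' = (69 + 180) mod 360 = 249°
S and L unchanged.
= HSL(249°, 62%, 10%)


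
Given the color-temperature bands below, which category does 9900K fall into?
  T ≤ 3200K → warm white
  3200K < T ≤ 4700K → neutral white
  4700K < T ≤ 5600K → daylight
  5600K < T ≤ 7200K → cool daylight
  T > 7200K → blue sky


Temperature: 9900K
9900K > 7200K → blue sky
Classification: blue sky


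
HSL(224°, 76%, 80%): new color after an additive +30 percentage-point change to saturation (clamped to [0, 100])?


Original S = 76%
Adjustment = +30 percentage points
New S = 76 + (30) = 106
Clamp to [0, 100] → 100
= HSL(224°, 100%, 80%)


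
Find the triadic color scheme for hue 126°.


Triadic: equally spaced at 120° intervals
H1 = 126°
H2 = (126 + 120) mod 360 = 246°
H3 = (126 + 240) mod 360 = 6°
Triadic = 126°, 246°, 6°


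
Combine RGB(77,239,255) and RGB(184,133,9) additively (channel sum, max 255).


Additive: each channel = min(255, C₁+C₂)
R: 77+184 = 261 → 255
G: 239+133 = 372 → 255
B: 255+9 = 264 → 255
= RGB(255, 255, 255)


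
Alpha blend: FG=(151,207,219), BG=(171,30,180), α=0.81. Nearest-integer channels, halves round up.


C = α×F + (1-α)×B, with 1-α = 0.19
R: 0.81×151 + 0.19×171 = 122.31 + 32.49 = 154.80 → 155
G: 0.81×207 + 0.19×30 = 167.67 + 5.70 = 173.37 → 173
B: 0.81×219 + 0.19×180 = 177.39 + 34.20 = 211.59 → 212
= RGB(155, 173, 212)


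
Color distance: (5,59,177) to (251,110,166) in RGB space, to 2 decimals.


d = √[(R₁-R₂)² + (G₁-G₂)² + (B₁-B₂)²]
d = √[(5-251)² + (59-110)² + (177-166)²]
d = √[60516 + 2601 + 121]
d = √63238
d ≈ 251.47


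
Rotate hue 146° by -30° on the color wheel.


New hue = (H + rotation) mod 360
New hue = (146 -30) mod 360
= 116 mod 360
= 116°


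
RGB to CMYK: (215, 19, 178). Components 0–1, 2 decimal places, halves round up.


R'=215/255≈0.8431, G'=19/255≈0.0745, B'=178/255≈0.6980
K = 1 - max(R',G',B') = 1 - 215/255 = 40/255 = 0.15686… → 0.16
(1-R'-K)/(1-K) simplifies to (max-R)/max with max = 215:
C = (215-215)/215 = 0/215 = 0 → 0.00
M = (215-19)/215 = 196/215 = 0.91162… → 0.91
Y = (215-178)/215 = 37/215 = 0.17209… → 0.17
= CMYK(0.00, 0.91, 0.17, 0.16)


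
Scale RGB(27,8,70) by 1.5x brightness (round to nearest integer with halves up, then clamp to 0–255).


Multiply each channel by 1.5, round half up, clamp to [0, 255]
R: 27×1.5 = 40.5 → round → 41
G: 8×1.5 = 12
B: 70×1.5 = 105
= RGB(41, 12, 105)


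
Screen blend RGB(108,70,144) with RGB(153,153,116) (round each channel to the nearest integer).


Screen: C = 255 - (255-A)×(255-B)/255, rounded to nearest integer
R: 255 - (255-108)×(255-153)/255 = 255 - 14994/255 ≈ 255 - 58.800 = 196.200 → 196
G: 255 - (255-70)×(255-153)/255 = 255 - 18870/255 ≈ 255 - 74.000 = 181.000 → 181
B: 255 - (255-144)×(255-116)/255 = 255 - 15429/255 ≈ 255 - 60.506 = 194.494 → 194
= RGB(196, 181, 194)


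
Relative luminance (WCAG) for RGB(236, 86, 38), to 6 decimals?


Linearize each channel (sRGB transfer function): c = v/255; c_lin = c/12.92 if c ≤ 0.04045, else ((c+0.055)/1.055)^2.4
  R: 236/255 ≈ 0.925490 > 0.04045 → ((0.925490+0.055)/1.055)^2.4 ≈ 0.838799
  G: 86/255 ≈ 0.337255 > 0.04045 → ((0.337255+0.055)/1.055)^2.4 ≈ 0.093059
  B: 38/255 ≈ 0.149020 > 0.04045 → ((0.149020+0.055)/1.055)^2.4 ≈ 0.019382
R_lin = 0.838799, G_lin = 0.093059, B_lin = 0.019382
L = 0.2126×R + 0.7152×G + 0.0722×B
L = 0.2126×0.838799 + 0.7152×0.093059 + 0.0722×0.019382
L ≈ 0.246284


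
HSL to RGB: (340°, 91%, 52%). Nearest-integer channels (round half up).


H=340°, S=0.91, L=0.52
C = (1-|2L-1|)×S = (1-|0.04|)×0.91 = 0.8736
H' = H/60 = 340/60 ≈ 5.6667; X = C×(1-|H' mod 2 - 1|) = 0.2912
m = L - C/2 = 0.52 - 0.4368 = 0.0832
Sector ⌊H'⌋ = 5 → (R',G',B') = (0.8736, 0.0, 0.2912)
RGB = ((R'+m)×255, (G'+m)×255, (B'+m)×255) = (243.984, 21.216, 95.472)
Round half up → RGB(244, 21, 95)


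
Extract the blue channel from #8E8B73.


Color: #8E8B73
R = 8E = 142
G = 8B = 139
B = 73 = 115
Blue = 115


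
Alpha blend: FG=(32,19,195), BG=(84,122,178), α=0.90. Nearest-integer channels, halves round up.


C = α×F + (1-α)×B, with 1-α = 0.10
R: 0.90×32 + 0.10×84 = 28.80 + 8.40 = 37.20 → 37
G: 0.90×19 + 0.10×122 = 17.10 + 12.20 = 29.30 → 29
B: 0.90×195 + 0.10×178 = 175.50 + 17.80 = 193.30 → 193
= RGB(37, 29, 193)


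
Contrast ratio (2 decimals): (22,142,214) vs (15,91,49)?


Linearize each sRGB channel c=v/255: c/12.92 if c ≤ 0.04045 else ((c+0.055)/1.055)^2.4
L = 0.2126×R_lin + 0.7152×G_lin + 0.0722×B_lin
Color 1 (22,142,214):
  R=22: 22/255≈0.0863 > 0.04045 → ((0.0863+0.055)/1.055)^2.4 ≈ 0.00802
  G=142: 142/255≈0.5569 > 0.04045 → ((0.5569+0.055)/1.055)^2.4 ≈ 0.27050
  B=214: 214/255≈0.8392 > 0.04045 → ((0.8392+0.055)/1.055)^2.4 ≈ 0.67244
  L1 = 0.2126×0.00802 + 0.7152×0.27050 + 0.0722×0.67244 ≈ 0.24372
Color 2 (15,91,49):
  R=15: 15/255≈0.0588 > 0.04045 → ((0.0588+0.055)/1.055)^2.4 ≈ 0.00478
  G=91: 91/255≈0.3569 > 0.04045 → ((0.3569+0.055)/1.055)^2.4 ≈ 0.10462
  B=49: 49/255≈0.1922 > 0.04045 → ((0.1922+0.055)/1.055)^2.4 ≈ 0.03071
  L2 = 0.2126×0.00478 + 0.7152×0.10462 + 0.0722×0.03071 ≈ 0.07805
Lighter = 0.24372, Darker = 0.07805
Ratio = (L_lighter + 0.05) / (L_darker + 0.05)
Ratio = (0.24372 + 0.05) / (0.07805 + 0.05) = 0.29372 / 0.12805 ≈ 2.2937
Ratio ≈ 2.29:1


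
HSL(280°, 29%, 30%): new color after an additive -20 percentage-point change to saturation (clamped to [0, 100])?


Original S = 29%
Adjustment = -20 percentage points
New S = 29 + (-20) = 9
Clamp to [0, 100] → 9
= HSL(280°, 9%, 30%)


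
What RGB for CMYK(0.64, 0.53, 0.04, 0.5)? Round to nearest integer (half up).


R = 255 × (1-C) × (1-K) = 255 × 0.36 × 0.50 = 45.9 → 46
G = 255 × (1-M) × (1-K) = 255 × 0.47 × 0.50 = 59.925 → 60
B = 255 × (1-Y) × (1-K) = 255 × 0.96 × 0.50 = 122.4 → 122
= RGB(46, 60, 122)


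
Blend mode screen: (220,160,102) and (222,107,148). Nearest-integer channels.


Screen: C = 255 - (255-A)×(255-B)/255, rounded to nearest integer
R: 255 - (255-220)×(255-222)/255 = 255 - 1155/255 ≈ 255 - 4.529 = 250.471 → 250
G: 255 - (255-160)×(255-107)/255 = 255 - 14060/255 ≈ 255 - 55.137 = 199.863 → 200
B: 255 - (255-102)×(255-148)/255 = 255 - 16371/255 ≈ 255 - 64.200 = 190.800 → 191
= RGB(250, 200, 191)


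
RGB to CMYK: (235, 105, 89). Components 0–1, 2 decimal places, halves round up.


R'=235/255≈0.9216, G'=105/255≈0.4118, B'=89/255≈0.3490
K = 1 - max(R',G',B') = 1 - 235/255 = 20/255 = 0.07843… → 0.08
(1-R'-K)/(1-K) simplifies to (max-R)/max with max = 235:
C = (235-235)/235 = 0/235 = 0 → 0.00
M = (235-105)/235 = 130/235 = 0.55319… → 0.55
Y = (235-89)/235 = 146/235 = 0.62127… → 0.62
= CMYK(0.00, 0.55, 0.62, 0.08)


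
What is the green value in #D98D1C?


Color: #D98D1C
R = D9 = 217
G = 8D = 141
B = 1C = 28
Green = 141


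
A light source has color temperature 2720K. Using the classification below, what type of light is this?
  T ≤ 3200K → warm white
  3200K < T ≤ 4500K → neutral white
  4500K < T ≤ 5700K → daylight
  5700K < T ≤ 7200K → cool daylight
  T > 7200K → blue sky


Temperature: 2720K
2720K ≤ 3200K → warm white
Classification: warm white


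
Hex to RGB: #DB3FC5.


DB → 219 (R)
3F → 63 (G)
C5 → 197 (B)
= RGB(219, 63, 197)


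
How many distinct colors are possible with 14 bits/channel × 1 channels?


Total bits = 14 bits/channel × 1 channels = 14 bits
Distinct colors = 2^14
= 16,384 colors


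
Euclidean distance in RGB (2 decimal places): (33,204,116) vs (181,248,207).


d = √[(R₁-R₂)² + (G₁-G₂)² + (B₁-B₂)²]
d = √[(33-181)² + (204-248)² + (116-207)²]
d = √[21904 + 1936 + 8281]
d = √32121
d ≈ 179.22


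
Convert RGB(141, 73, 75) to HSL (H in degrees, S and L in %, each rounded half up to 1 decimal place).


Normalize: R'=141/255≈0.5529, G'=73/255≈0.2863, B'=75/255≈0.2941
Max=141/255, Min=73/255, Δ=Max-Min=68/255
L = (Max+Min)/2 = (141+73)/510 = 214/510 = 0.41960… → L = 42.0%
L ≤ 0.5 → S = Δ/(Max+Min) = 68/(141+73) = 68/214 = 0.31775… → S = 31.8%
(the 1/255 factors cancel in S and H, so raw channel differences can be used)
Max is R' → H = 60 × (((G-B)/Δ) mod 6) = 60 × (((73-75)/68) mod 6)
  (-2)/68 = -0.0294…; negative, so add 6 → 5.9705…
  H = 60 × 5.9705… = 358.235…° → H = 358.2°
= HSL(358.2°, 31.8%, 42.0%)


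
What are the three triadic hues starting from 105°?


Triadic: equally spaced at 120° intervals
H1 = 105°
H2 = (105 + 120) mod 360 = 225°
H3 = (105 + 240) mod 360 = 345°
Triadic = 105°, 225°, 345°


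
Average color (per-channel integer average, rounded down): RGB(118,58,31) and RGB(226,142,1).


Midpoint: each channel = ⌊(C₁+C₂)/2⌋
R: ⌊(118+226)/2⌋ = 172
G: ⌊(58+142)/2⌋ = 100
B: ⌊(31+1)/2⌋ = 16
= RGB(172, 100, 16)


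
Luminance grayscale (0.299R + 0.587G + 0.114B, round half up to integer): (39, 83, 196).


Gray = 0.299×R + 0.587×G + 0.114×B
Gray = 0.299×39 + 0.587×83 + 0.114×196
Gray = 11.661 + 48.721 + 22.344
Gray = 82.726 → round half up → 83
Gray = 83


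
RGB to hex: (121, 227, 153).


R = 121 → 79 (hex)
G = 227 → E3 (hex)
B = 153 → 99 (hex)
Hex = #79E399


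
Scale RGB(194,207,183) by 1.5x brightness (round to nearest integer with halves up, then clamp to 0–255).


Multiply each channel by 1.5, round half up, clamp to [0, 255]
R: 194×1.5 = 291 → clamp → 255
G: 207×1.5 = 310.5 → round → 311 → clamp → 255
B: 183×1.5 = 274.5 → round → 275 → clamp → 255
= RGB(255, 255, 255)


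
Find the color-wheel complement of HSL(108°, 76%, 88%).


Complement = opposite side of color wheel = hue + 180°
H' = (108 + 180) mod 360 = 288°
S and L unchanged.
= HSL(288°, 76%, 88%)


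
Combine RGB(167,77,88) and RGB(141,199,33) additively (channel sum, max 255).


Additive: each channel = min(255, C₁+C₂)
R: 167+141 = 308 → 255
G: 77+199 = 276 → 255
B: 88+33 = 121 → 121
= RGB(255, 255, 121)


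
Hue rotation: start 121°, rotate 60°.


New hue = (H + rotation) mod 360
New hue = (121 + 60) mod 360
= 181 mod 360
= 181°


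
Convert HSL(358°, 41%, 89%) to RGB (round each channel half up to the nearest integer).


H=358°, S=0.41, L=0.89
C = (1-|2L-1|)×S = (1-|0.78|)×0.41 = 0.0902
H' = H/60 = 358/60 ≈ 5.9667; X = C×(1-|H' mod 2 - 1|) ≈ 0.0030
m = L - C/2 = 0.89 - 0.0451 = 0.8449
Sector ⌊H'⌋ = 5 → (R',G',B') = (0.0902, 0.0, ≈0.0030)
RGB = ((R'+m)×255, (G'+m)×255, (B'+m)×255) = (238.4505, 215.4495, 216.2162)
Round half up → RGB(238, 215, 216)


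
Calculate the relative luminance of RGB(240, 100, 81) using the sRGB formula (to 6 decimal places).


Linearize each channel (sRGB transfer function): c = v/255; c_lin = c/12.92 if c ≤ 0.04045, else ((c+0.055)/1.055)^2.4
  R: 240/255 ≈ 0.941176 > 0.04045 → ((0.941176+0.055)/1.055)^2.4 ≈ 0.871367
  G: 100/255 ≈ 0.392157 > 0.04045 → ((0.392157+0.055)/1.055)^2.4 ≈ 0.127438
  B: 81/255 ≈ 0.317647 > 0.04045 → ((0.317647+0.055)/1.055)^2.4 ≈ 0.082283
R_lin = 0.871367, G_lin = 0.127438, B_lin = 0.082283
L = 0.2126×R + 0.7152×G + 0.0722×B
L = 0.2126×0.871367 + 0.7152×0.127438 + 0.0722×0.082283
L ≈ 0.282337


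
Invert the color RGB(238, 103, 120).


Invert: (255-R, 255-G, 255-B)
R: 255-238 = 17
G: 255-103 = 152
B: 255-120 = 135
= RGB(17, 152, 135)


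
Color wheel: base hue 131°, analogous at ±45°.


Base hue: 131°
Left analog: (131 - 45) mod 360 = 86°
Right analog: (131 + 45) mod 360 = 176°
Analogous hues = 86° and 176°


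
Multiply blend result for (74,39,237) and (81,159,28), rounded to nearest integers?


Multiply: C = A×B/255, rounded to nearest integer
R: 74×81/255 = 5994/255 ≈ 23.506 → 24
G: 39×159/255 = 6201/255 ≈ 24.318 → 24
B: 237×28/255 = 6636/255 ≈ 26.024 → 26
= RGB(24, 24, 26)


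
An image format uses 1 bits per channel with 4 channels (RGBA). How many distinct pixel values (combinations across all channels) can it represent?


Total bits = 1 bits/channel × 4 channels = 4 bits
Distinct pixel values = 2^4
= 16 pixel values


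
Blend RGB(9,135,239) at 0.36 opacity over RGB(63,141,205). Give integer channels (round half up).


C = α×F + (1-α)×B, with 1-α = 0.64
R: 0.36×9 + 0.64×63 = 3.24 + 40.32 = 43.56 → 44
G: 0.36×135 + 0.64×141 = 48.60 + 90.24 = 138.84 → 139
B: 0.36×239 + 0.64×205 = 86.04 + 131.20 = 217.24 → 217
= RGB(44, 139, 217)


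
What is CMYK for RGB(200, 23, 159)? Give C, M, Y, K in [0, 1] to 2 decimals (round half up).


R'=200/255≈0.7843, G'=23/255≈0.0902, B'=159/255≈0.6235
K = 1 - max(R',G',B') = 1 - 200/255 = 55/255 = 0.21568… → 0.22
(1-R'-K)/(1-K) simplifies to (max-R)/max with max = 200:
C = (200-200)/200 = 0/200 = 0 → 0.00
M = (200-23)/200 = 177/200 = 0.885 → 0.89
Y = (200-159)/200 = 41/200 = 0.205 → 0.21
= CMYK(0.00, 0.89, 0.21, 0.22)


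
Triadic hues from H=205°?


Triadic: equally spaced at 120° intervals
H1 = 205°
H2 = (205 + 120) mod 360 = 325°
H3 = (205 + 240) mod 360 = 85°
Triadic = 205°, 325°, 85°


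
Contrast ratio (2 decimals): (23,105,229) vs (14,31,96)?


Linearize each sRGB channel c=v/255: c/12.92 if c ≤ 0.04045 else ((c+0.055)/1.055)^2.4
L = 0.2126×R_lin + 0.7152×G_lin + 0.0722×B_lin
Color 1 (23,105,229):
  R=23: 23/255≈0.0902 > 0.04045 → ((0.0902+0.055)/1.055)^2.4 ≈ 0.00857
  G=105: 105/255≈0.4118 > 0.04045 → ((0.4118+0.055)/1.055)^2.4 ≈ 0.14126
  B=229: 229/255≈0.8980 > 0.04045 → ((0.8980+0.055)/1.055)^2.4 ≈ 0.78354
  L1 = 0.2126×0.00857 + 0.7152×0.14126 + 0.0722×0.78354 ≈ 0.15942
Color 2 (14,31,96):
  R=14: 14/255≈0.0549 > 0.04045 → ((0.0549+0.055)/1.055)^2.4 ≈ 0.00439
  G=31: 31/255≈0.1216 > 0.04045 → ((0.1216+0.055)/1.055)^2.4 ≈ 0.01370
  B=96: 96/255≈0.3765 > 0.04045 → ((0.3765+0.055)/1.055)^2.4 ≈ 0.11697
  L2 = 0.2126×0.00439 + 0.7152×0.01370 + 0.0722×0.11697 ≈ 0.01918
Lighter = 0.15942, Darker = 0.01918
Ratio = (L_lighter + 0.05) / (L_darker + 0.05)
Ratio = (0.15942 + 0.05) / (0.01918 + 0.05) = 0.20942 / 0.06918 ≈ 3.0273
Ratio ≈ 3.03:1


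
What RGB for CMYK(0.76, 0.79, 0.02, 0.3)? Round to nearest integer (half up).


R = 255 × (1-C) × (1-K) = 255 × 0.24 × 0.70 = 42.84 → 43
G = 255 × (1-M) × (1-K) = 255 × 0.21 × 0.70 = 37.485 → 37
B = 255 × (1-Y) × (1-K) = 255 × 0.98 × 0.70 = 174.93 → 175
= RGB(43, 37, 175)


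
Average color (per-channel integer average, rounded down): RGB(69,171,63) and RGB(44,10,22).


Midpoint: each channel = ⌊(C₁+C₂)/2⌋
R: ⌊(69+44)/2⌋ = 56
G: ⌊(171+10)/2⌋ = 90
B: ⌊(63+22)/2⌋ = 42
= RGB(56, 90, 42)


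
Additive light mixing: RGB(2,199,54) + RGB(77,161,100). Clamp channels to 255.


Additive: each channel = min(255, C₁+C₂)
R: 2+77 = 79 → 79
G: 199+161 = 360 → 255
B: 54+100 = 154 → 154
= RGB(79, 255, 154)


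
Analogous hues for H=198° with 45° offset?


Base hue: 198°
Left analog: (198 - 45) mod 360 = 153°
Right analog: (198 + 45) mod 360 = 243°
Analogous hues = 153° and 243°


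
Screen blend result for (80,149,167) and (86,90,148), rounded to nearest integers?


Screen: C = 255 - (255-A)×(255-B)/255, rounded to nearest integer
R: 255 - (255-80)×(255-86)/255 = 255 - 29575/255 ≈ 255 - 115.980 = 139.020 → 139
G: 255 - (255-149)×(255-90)/255 = 255 - 17490/255 ≈ 255 - 68.588 = 186.412 → 186
B: 255 - (255-167)×(255-148)/255 = 255 - 9416/255 ≈ 255 - 36.925 = 218.075 → 218
= RGB(139, 186, 218)


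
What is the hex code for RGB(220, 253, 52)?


R = 220 → DC (hex)
G = 253 → FD (hex)
B = 52 → 34 (hex)
Hex = #DCFD34


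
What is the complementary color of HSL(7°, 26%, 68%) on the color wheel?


Complement = opposite side of color wheel = hue + 180°
H' = (7 + 180) mod 360 = 187°
S and L unchanged.
= HSL(187°, 26%, 68%)


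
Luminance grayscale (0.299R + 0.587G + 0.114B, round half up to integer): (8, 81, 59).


Gray = 0.299×R + 0.587×G + 0.114×B
Gray = 0.299×8 + 0.587×81 + 0.114×59
Gray = 2.392 + 47.547 + 6.726
Gray = 56.665 → round half up → 57
Gray = 57


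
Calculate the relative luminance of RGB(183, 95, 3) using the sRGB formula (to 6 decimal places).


Linearize each channel (sRGB transfer function): c = v/255; c_lin = c/12.92 if c ≤ 0.04045, else ((c+0.055)/1.055)^2.4
  R: 183/255 ≈ 0.717647 > 0.04045 → ((0.717647+0.055)/1.055)^2.4 ≈ 0.473531
  G: 95/255 ≈ 0.372549 > 0.04045 → ((0.372549+0.055)/1.055)^2.4 ≈ 0.114435
  B: 3/255 ≈ 0.011765 ≤ 0.04045 → 0.011765/12.92 ≈ 0.000911
R_lin = 0.473531, G_lin = 0.114435, B_lin = 0.000911
L = 0.2126×R + 0.7152×G + 0.0722×B
L = 0.2126×0.473531 + 0.7152×0.114435 + 0.0722×0.000911
L ≈ 0.182583


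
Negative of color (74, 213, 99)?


Invert: (255-R, 255-G, 255-B)
R: 255-74 = 181
G: 255-213 = 42
B: 255-99 = 156
= RGB(181, 42, 156)


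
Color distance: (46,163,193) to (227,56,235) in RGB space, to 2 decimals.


d = √[(R₁-R₂)² + (G₁-G₂)² + (B₁-B₂)²]
d = √[(46-227)² + (163-56)² + (193-235)²]
d = √[32761 + 11449 + 1764]
d = √45974
d ≈ 214.42


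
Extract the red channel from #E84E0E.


Color: #E84E0E
R = E8 = 232
G = 4E = 78
B = 0E = 14
Red = 232


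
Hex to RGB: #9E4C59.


9E → 158 (R)
4C → 76 (G)
59 → 89 (B)
= RGB(158, 76, 89)


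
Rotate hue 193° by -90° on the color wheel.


New hue = (H + rotation) mod 360
New hue = (193 -90) mod 360
= 103 mod 360
= 103°


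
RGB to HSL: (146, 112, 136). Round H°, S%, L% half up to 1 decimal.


Normalize: R'=146/255≈0.5725, G'=112/255≈0.4392, B'=136/255≈0.5333
Max=146/255, Min=112/255, Δ=Max-Min=34/255
L = (Max+Min)/2 = (146+112)/510 = 258/510 = 0.50588… → L = 50.6%
L > 0.5 → S = Δ/(2-Max-Min) = 34/(510-146-112) = 34/252 = 0.13492… → S = 13.5%
(the 1/255 factors cancel in S and H, so raw channel differences can be used)
Max is R' → H = 60 × (((G-B)/Δ) mod 6) = 60 × (((112-136)/34) mod 6)
  (-24)/34 = -0.7058…; negative, so add 6 → 5.2941…
  H = 60 × 5.2941… = 317.647…° → H = 317.6°
= HSL(317.6°, 13.5%, 50.6%)


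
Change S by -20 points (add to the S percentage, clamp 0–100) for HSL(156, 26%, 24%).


Original S = 26%
Adjustment = -20 percentage points
New S = 26 + (-20) = 6
Clamp to [0, 100] → 6
= HSL(156°, 6%, 24%)


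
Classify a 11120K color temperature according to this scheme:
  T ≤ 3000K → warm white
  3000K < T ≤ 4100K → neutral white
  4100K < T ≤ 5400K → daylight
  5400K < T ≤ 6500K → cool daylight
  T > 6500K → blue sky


Temperature: 11120K
11120K > 6500K → blue sky
Classification: blue sky


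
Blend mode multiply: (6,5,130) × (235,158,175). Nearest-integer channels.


Multiply: C = A×B/255, rounded to nearest integer
R: 6×235/255 = 1410/255 ≈ 5.529 → 6
G: 5×158/255 = 790/255 ≈ 3.098 → 3
B: 130×175/255 = 22750/255 ≈ 89.216 → 89
= RGB(6, 3, 89)


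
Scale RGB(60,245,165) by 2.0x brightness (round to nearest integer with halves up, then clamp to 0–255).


Multiply each channel by 2.0, round half up, clamp to [0, 255]
R: 60×2.0 = 120
G: 245×2.0 = 490 → clamp → 255
B: 165×2.0 = 330 → clamp → 255
= RGB(120, 255, 255)


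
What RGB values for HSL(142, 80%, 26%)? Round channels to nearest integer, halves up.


H=142°, S=0.80, L=0.26
C = (1-|2L-1|)×S = (1-|-0.48|)×0.80 = 0.416
H' = H/60 = 142/60 ≈ 2.3667; X = C×(1-|H' mod 2 - 1|) ≈ 0.1525
m = L - C/2 = 0.26 - 0.208 = 0.052
Sector ⌊H'⌋ = 2 → (R',G',B') = (0.0, 0.416, ≈0.1525)
RGB = ((R'+m)×255, (G'+m)×255, (B'+m)×255) = (13.26, 119.34, 52.156)
Round half up → RGB(13, 119, 52)


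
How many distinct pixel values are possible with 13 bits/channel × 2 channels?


Total bits = 13 bits/channel × 2 channels = 26 bits
Distinct pixel values = 2^26
= 67,108,864 pixel values


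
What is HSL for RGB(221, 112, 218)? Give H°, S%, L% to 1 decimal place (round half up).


Normalize: R'=221/255≈0.8667, G'=112/255≈0.4392, B'=218/255≈0.8549
Max=221/255, Min=112/255, Δ=Max-Min=109/255
L = (Max+Min)/2 = (221+112)/510 = 333/510 = 0.65294… → L = 65.3%
L > 0.5 → S = Δ/(2-Max-Min) = 109/(510-221-112) = 109/177 = 0.61581… → S = 61.6%
(the 1/255 factors cancel in S and H, so raw channel differences can be used)
Max is R' → H = 60 × (((G-B)/Δ) mod 6) = 60 × (((112-218)/109) mod 6)
  (-106)/109 = -0.9724…; negative, so add 6 → 5.0275…
  H = 60 × 5.0275… = 301.651…° → H = 301.7°
= HSL(301.7°, 61.6%, 65.3%)


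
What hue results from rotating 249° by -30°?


New hue = (H + rotation) mod 360
New hue = (249 -30) mod 360
= 219 mod 360
= 219°


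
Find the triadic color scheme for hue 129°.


Triadic: equally spaced at 120° intervals
H1 = 129°
H2 = (129 + 120) mod 360 = 249°
H3 = (129 + 240) mod 360 = 9°
Triadic = 129°, 249°, 9°


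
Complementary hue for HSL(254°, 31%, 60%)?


Complement = opposite side of color wheel = hue + 180°
H' = (254 + 180) mod 360 = 74°
S and L unchanged.
= HSL(74°, 31%, 60%)


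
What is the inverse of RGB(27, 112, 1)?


Invert: (255-R, 255-G, 255-B)
R: 255-27 = 228
G: 255-112 = 143
B: 255-1 = 254
= RGB(228, 143, 254)


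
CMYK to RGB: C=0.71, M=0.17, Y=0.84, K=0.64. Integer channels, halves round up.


R = 255 × (1-C) × (1-K) = 255 × 0.29 × 0.36 = 26.622 → 27
G = 255 × (1-M) × (1-K) = 255 × 0.83 × 0.36 = 76.194 → 76
B = 255 × (1-Y) × (1-K) = 255 × 0.16 × 0.36 = 14.688 → 15
= RGB(27, 76, 15)


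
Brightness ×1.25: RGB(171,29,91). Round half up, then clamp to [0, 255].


Multiply each channel by 1.25, round half up, clamp to [0, 255]
R: 171×1.25 = 213.75 → round → 214
G: 29×1.25 = 36.25 → round → 36
B: 91×1.25 = 113.75 → round → 114
= RGB(214, 36, 114)


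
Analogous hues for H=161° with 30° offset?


Base hue: 161°
Left analog: (161 - 30) mod 360 = 131°
Right analog: (161 + 30) mod 360 = 191°
Analogous hues = 131° and 191°


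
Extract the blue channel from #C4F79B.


Color: #C4F79B
R = C4 = 196
G = F7 = 247
B = 9B = 155
Blue = 155


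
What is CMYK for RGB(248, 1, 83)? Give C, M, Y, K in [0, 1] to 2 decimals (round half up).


R'=248/255≈0.9725, G'=1/255≈0.0039, B'=83/255≈0.3255
K = 1 - max(R',G',B') = 1 - 248/255 = 7/255 = 0.02745… → 0.03
(1-R'-K)/(1-K) simplifies to (max-R)/max with max = 248:
C = (248-248)/248 = 0/248 = 0 → 0.00
M = (248-1)/248 = 247/248 = 0.99596… → 1.00
Y = (248-83)/248 = 165/248 = 0.66532… → 0.67
= CMYK(0.00, 1.00, 0.67, 0.03)


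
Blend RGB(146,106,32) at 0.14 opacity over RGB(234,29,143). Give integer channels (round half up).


C = α×F + (1-α)×B, with 1-α = 0.86
R: 0.14×146 + 0.86×234 = 20.44 + 201.24 = 221.68 → 222
G: 0.14×106 + 0.86×29 = 14.84 + 24.94 = 39.78 → 40
B: 0.14×32 + 0.86×143 = 4.48 + 122.98 = 127.46 → 127
= RGB(222, 40, 127)


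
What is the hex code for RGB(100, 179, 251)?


R = 100 → 64 (hex)
G = 179 → B3 (hex)
B = 251 → FB (hex)
Hex = #64B3FB


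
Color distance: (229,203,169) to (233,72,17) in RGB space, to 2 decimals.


d = √[(R₁-R₂)² + (G₁-G₂)² + (B₁-B₂)²]
d = √[(229-233)² + (203-72)² + (169-17)²]
d = √[16 + 17161 + 23104]
d = √40281
d ≈ 200.70


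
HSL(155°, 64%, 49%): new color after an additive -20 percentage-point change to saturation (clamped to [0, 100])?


Original S = 64%
Adjustment = -20 percentage points
New S = 64 + (-20) = 44
Clamp to [0, 100] → 44
= HSL(155°, 44%, 49%)


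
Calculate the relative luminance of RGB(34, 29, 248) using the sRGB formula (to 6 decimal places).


Linearize each channel (sRGB transfer function): c = v/255; c_lin = c/12.92 if c ≤ 0.04045, else ((c+0.055)/1.055)^2.4
  R: 34/255 ≈ 0.133333 > 0.04045 → ((0.133333+0.055)/1.055)^2.4 ≈ 0.015996
  G: 29/255 ≈ 0.113725 > 0.04045 → ((0.113725+0.055)/1.055)^2.4 ≈ 0.012286
  B: 248/255 ≈ 0.972549 > 0.04045 → ((0.972549+0.055)/1.055)^2.4 ≈ 0.938686
R_lin = 0.015996, G_lin = 0.012286, B_lin = 0.938686
L = 0.2126×R + 0.7152×G + 0.0722×B
L = 0.2126×0.015996 + 0.7152×0.012286 + 0.0722×0.938686
L ≈ 0.079961


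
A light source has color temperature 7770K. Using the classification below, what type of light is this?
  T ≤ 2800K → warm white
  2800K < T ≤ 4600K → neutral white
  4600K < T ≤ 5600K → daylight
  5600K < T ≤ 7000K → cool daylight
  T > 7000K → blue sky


Temperature: 7770K
7770K > 7000K → blue sky
Classification: blue sky


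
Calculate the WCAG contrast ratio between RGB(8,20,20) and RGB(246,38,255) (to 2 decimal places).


Linearize each sRGB channel c=v/255: c/12.92 if c ≤ 0.04045 else ((c+0.055)/1.055)^2.4
L = 0.2126×R_lin + 0.7152×G_lin + 0.0722×B_lin
Color 1 (8,20,20):
  R=8: 8/255≈0.0314 ≤ 0.04045 → 0.0314/12.92 ≈ 0.00243
  G=20: 20/255≈0.0784 > 0.04045 → ((0.0784+0.055)/1.055)^2.4 ≈ 0.00700
  B=20: 20/255≈0.0784 > 0.04045 → ((0.0784+0.055)/1.055)^2.4 ≈ 0.00700
  L1 = 0.2126×0.00243 + 0.7152×0.00700 + 0.0722×0.00700 ≈ 0.00602
Color 2 (246,38,255):
  R=246: 246/255≈0.9647 > 0.04045 → ((0.9647+0.055)/1.055)^2.4 ≈ 0.92158
  G=38: 38/255≈0.1490 > 0.04045 → ((0.1490+0.055)/1.055)^2.4 ≈ 0.01938
  B=255: 255/255≈1.0000 > 0.04045 → ((1.0000+0.055)/1.055)^2.4 ≈ 1.00000
  L2 = 0.2126×0.92158 + 0.7152×0.01938 + 0.0722×1.00000 ≈ 0.28199
Lighter = 0.28199, Darker = 0.00602
Ratio = (L_lighter + 0.05) / (L_darker + 0.05)
Ratio = (0.28199 + 0.05) / (0.00602 + 0.05) = 0.33199 / 0.05602 ≈ 5.9258
Ratio ≈ 5.93:1


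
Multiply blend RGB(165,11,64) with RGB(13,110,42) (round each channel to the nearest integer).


Multiply: C = A×B/255, rounded to nearest integer
R: 165×13/255 = 2145/255 ≈ 8.412 → 8
G: 11×110/255 = 1210/255 ≈ 4.745 → 5
B: 64×42/255 = 2688/255 ≈ 10.541 → 11
= RGB(8, 5, 11)


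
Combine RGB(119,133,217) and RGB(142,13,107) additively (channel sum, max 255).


Additive: each channel = min(255, C₁+C₂)
R: 119+142 = 261 → 255
G: 133+13 = 146 → 146
B: 217+107 = 324 → 255
= RGB(255, 146, 255)


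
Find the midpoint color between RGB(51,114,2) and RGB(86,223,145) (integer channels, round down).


Midpoint: each channel = ⌊(C₁+C₂)/2⌋
R: ⌊(51+86)/2⌋ = 68
G: ⌊(114+223)/2⌋ = 168
B: ⌊(2+145)/2⌋ = 73
= RGB(68, 168, 73)


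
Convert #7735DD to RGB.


77 → 119 (R)
35 → 53 (G)
DD → 221 (B)
= RGB(119, 53, 221)


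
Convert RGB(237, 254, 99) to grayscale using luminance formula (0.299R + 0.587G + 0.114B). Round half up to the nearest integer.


Gray = 0.299×R + 0.587×G + 0.114×B
Gray = 0.299×237 + 0.587×254 + 0.114×99
Gray = 70.863 + 149.098 + 11.286
Gray = 231.247 → round half up → 231
Gray = 231


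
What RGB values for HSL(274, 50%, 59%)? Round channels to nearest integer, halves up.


H=274°, S=0.50, L=0.59
C = (1-|2L-1|)×S = (1-|0.18|)×0.50 = 0.41
H' = H/60 = 274/60 ≈ 4.5667; X = C×(1-|H' mod 2 - 1|) ≈ 0.2323
m = L - C/2 = 0.59 - 0.205 = 0.385
Sector ⌊H'⌋ = 4 → (R',G',B') = (≈0.2323, 0.0, 0.41)
RGB = ((R'+m)×255, (G'+m)×255, (B'+m)×255) = (157.42, 98.175, 202.725)
Round half up → RGB(157, 98, 203)


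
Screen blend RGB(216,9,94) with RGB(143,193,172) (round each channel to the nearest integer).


Screen: C = 255 - (255-A)×(255-B)/255, rounded to nearest integer
R: 255 - (255-216)×(255-143)/255 = 255 - 4368/255 ≈ 255 - 17.129 = 237.871 → 238
G: 255 - (255-9)×(255-193)/255 = 255 - 15252/255 ≈ 255 - 59.812 = 195.188 → 195
B: 255 - (255-94)×(255-172)/255 = 255 - 13363/255 ≈ 255 - 52.404 = 202.596 → 203
= RGB(238, 195, 203)


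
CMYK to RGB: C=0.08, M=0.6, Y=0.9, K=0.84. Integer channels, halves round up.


R = 255 × (1-C) × (1-K) = 255 × 0.92 × 0.16 = 37.536 → 38
G = 255 × (1-M) × (1-K) = 255 × 0.40 × 0.16 = 16.32 → 16
B = 255 × (1-Y) × (1-K) = 255 × 0.10 × 0.16 = 4.08 → 4
= RGB(38, 16, 4)


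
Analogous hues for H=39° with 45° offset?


Base hue: 39°
Left analog: (39 - 45) mod 360 = 354°
Right analog: (39 + 45) mod 360 = 84°
Analogous hues = 354° and 84°


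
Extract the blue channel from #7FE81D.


Color: #7FE81D
R = 7F = 127
G = E8 = 232
B = 1D = 29
Blue = 29


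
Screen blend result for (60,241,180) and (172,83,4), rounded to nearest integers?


Screen: C = 255 - (255-A)×(255-B)/255, rounded to nearest integer
R: 255 - (255-60)×(255-172)/255 = 255 - 16185/255 ≈ 255 - 63.471 = 191.529 → 192
G: 255 - (255-241)×(255-83)/255 = 255 - 2408/255 ≈ 255 - 9.443 = 245.557 → 246
B: 255 - (255-180)×(255-4)/255 = 255 - 18825/255 ≈ 255 - 73.824 = 181.176 → 181
= RGB(192, 246, 181)


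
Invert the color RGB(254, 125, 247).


Invert: (255-R, 255-G, 255-B)
R: 255-254 = 1
G: 255-125 = 130
B: 255-247 = 8
= RGB(1, 130, 8)


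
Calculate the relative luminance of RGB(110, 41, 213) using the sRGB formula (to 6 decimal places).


Linearize each channel (sRGB transfer function): c = v/255; c_lin = c/12.92 if c ≤ 0.04045, else ((c+0.055)/1.055)^2.4
  R: 110/255 ≈ 0.431373 > 0.04045 → ((0.431373+0.055)/1.055)^2.4 ≈ 0.155926
  G: 41/255 ≈ 0.160784 > 0.04045 → ((0.160784+0.055)/1.055)^2.4 ≈ 0.022174
  B: 213/255 ≈ 0.835294 > 0.04045 → ((0.835294+0.055)/1.055)^2.4 ≈ 0.665387
R_lin = 0.155926, G_lin = 0.022174, B_lin = 0.665387
L = 0.2126×R + 0.7152×G + 0.0722×B
L = 0.2126×0.155926 + 0.7152×0.022174 + 0.0722×0.665387
L ≈ 0.097050


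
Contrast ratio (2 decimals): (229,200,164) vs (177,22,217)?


Linearize each sRGB channel c=v/255: c/12.92 if c ≤ 0.04045 else ((c+0.055)/1.055)^2.4
L = 0.2126×R_lin + 0.7152×G_lin + 0.0722×B_lin
Color 1 (229,200,164):
  R=229: 229/255≈0.8980 > 0.04045 → ((0.8980+0.055)/1.055)^2.4 ≈ 0.78354
  G=200: 200/255≈0.7843 > 0.04045 → ((0.7843+0.055)/1.055)^2.4 ≈ 0.57758
  B=164: 164/255≈0.6431 > 0.04045 → ((0.6431+0.055)/1.055)^2.4 ≈ 0.37124
  L1 = 0.2126×0.78354 + 0.7152×0.57758 + 0.0722×0.37124 ≈ 0.60647
Color 2 (177,22,217):
  R=177: 177/255≈0.6941 > 0.04045 → ((0.6941+0.055)/1.055)^2.4 ≈ 0.43966
  G=22: 22/255≈0.0863 > 0.04045 → ((0.0863+0.055)/1.055)^2.4 ≈ 0.00802
  B=217: 217/255≈0.8510 > 0.04045 → ((0.8510+0.055)/1.055)^2.4 ≈ 0.69387
  L2 = 0.2126×0.43966 + 0.7152×0.00802 + 0.0722×0.69387 ≈ 0.14931
Lighter = 0.60647, Darker = 0.14931
Ratio = (L_lighter + 0.05) / (L_darker + 0.05)
Ratio = (0.60647 + 0.05) / (0.14931 + 0.05) = 0.65647 / 0.19931 ≈ 3.2938
Ratio ≈ 3.29:1


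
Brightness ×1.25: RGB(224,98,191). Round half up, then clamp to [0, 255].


Multiply each channel by 1.25, round half up, clamp to [0, 255]
R: 224×1.25 = 280 → clamp → 255
G: 98×1.25 = 122.5 → round → 123
B: 191×1.25 = 238.75 → round → 239
= RGB(255, 123, 239)


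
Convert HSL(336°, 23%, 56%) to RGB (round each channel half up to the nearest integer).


H=336°, S=0.23, L=0.56
C = (1-|2L-1|)×S = (1-|0.12|)×0.23 = 0.2024
H' = H/60 = 336/60 ≈ 5.6000; X = C×(1-|H' mod 2 - 1|) = 0.08096
m = L - C/2 = 0.56 - 0.1012 = 0.4588
Sector ⌊H'⌋ = 5 → (R',G',B') = (0.2024, 0.0, 0.08096)
RGB = ((R'+m)×255, (G'+m)×255, (B'+m)×255) = (168.606, 116.994, 137.6388)
Round half up → RGB(169, 117, 138)


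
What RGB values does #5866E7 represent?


58 → 88 (R)
66 → 102 (G)
E7 → 231 (B)
= RGB(88, 102, 231)


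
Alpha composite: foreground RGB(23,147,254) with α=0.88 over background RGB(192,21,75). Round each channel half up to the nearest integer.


C = α×F + (1-α)×B, with 1-α = 0.12
R: 0.88×23 + 0.12×192 = 20.24 + 23.04 = 43.28 → 43
G: 0.88×147 + 0.12×21 = 129.36 + 2.52 = 131.88 → 132
B: 0.88×254 + 0.12×75 = 223.52 + 9.00 = 232.52 → 233
= RGB(43, 132, 233)


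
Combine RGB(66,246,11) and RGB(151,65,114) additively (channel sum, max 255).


Additive: each channel = min(255, C₁+C₂)
R: 66+151 = 217 → 217
G: 246+65 = 311 → 255
B: 11+114 = 125 → 125
= RGB(217, 255, 125)


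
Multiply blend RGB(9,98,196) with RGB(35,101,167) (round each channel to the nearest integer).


Multiply: C = A×B/255, rounded to nearest integer
R: 9×35/255 = 315/255 ≈ 1.235 → 1
G: 98×101/255 = 9898/255 ≈ 38.816 → 39
B: 196×167/255 = 32732/255 ≈ 128.361 → 128
= RGB(1, 39, 128)


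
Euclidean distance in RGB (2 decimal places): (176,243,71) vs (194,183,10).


d = √[(R₁-R₂)² + (G₁-G₂)² + (B₁-B₂)²]
d = √[(176-194)² + (243-183)² + (71-10)²]
d = √[324 + 3600 + 3721]
d = √7645
d ≈ 87.44


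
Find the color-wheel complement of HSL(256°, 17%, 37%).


Complement = opposite side of color wheel = hue + 180°
H' = (256 + 180) mod 360 = 76°
S and L unchanged.
= HSL(76°, 17%, 37%)


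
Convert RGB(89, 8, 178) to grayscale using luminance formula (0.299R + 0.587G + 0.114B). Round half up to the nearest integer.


Gray = 0.299×R + 0.587×G + 0.114×B
Gray = 0.299×89 + 0.587×8 + 0.114×178
Gray = 26.611 + 4.696 + 20.292
Gray = 51.599 → round half up → 52
Gray = 52


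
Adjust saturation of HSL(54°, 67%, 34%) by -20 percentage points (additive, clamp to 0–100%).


Original S = 67%
Adjustment = -20 percentage points
New S = 67 + (-20) = 47
Clamp to [0, 100] → 47
= HSL(54°, 47%, 34%)


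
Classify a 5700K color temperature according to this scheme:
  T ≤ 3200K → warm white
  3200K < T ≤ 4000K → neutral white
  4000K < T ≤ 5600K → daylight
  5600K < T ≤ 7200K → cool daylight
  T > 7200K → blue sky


Temperature: 5700K
5600K < 5700K ≤ 7200K → cool daylight
Classification: cool daylight


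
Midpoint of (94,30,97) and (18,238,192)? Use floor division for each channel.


Midpoint: each channel = ⌊(C₁+C₂)/2⌋
R: ⌊(94+18)/2⌋ = 56
G: ⌊(30+238)/2⌋ = 134
B: ⌊(97+192)/2⌋ = 144
= RGB(56, 134, 144)


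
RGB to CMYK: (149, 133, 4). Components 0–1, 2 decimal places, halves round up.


R'=149/255≈0.5843, G'=133/255≈0.5216, B'=4/255≈0.0157
K = 1 - max(R',G',B') = 1 - 149/255 = 106/255 = 0.41568… → 0.42
(1-R'-K)/(1-K) simplifies to (max-R)/max with max = 149:
C = (149-149)/149 = 0/149 = 0 → 0.00
M = (149-133)/149 = 16/149 = 0.10738… → 0.11
Y = (149-4)/149 = 145/149 = 0.97315… → 0.97
= CMYK(0.00, 0.11, 0.97, 0.42)


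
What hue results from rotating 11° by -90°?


New hue = (H + rotation) mod 360
New hue = (11 -90) mod 360
= -79 mod 360
= 281°


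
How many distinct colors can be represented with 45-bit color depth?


Colors = 2^bits = 2^45
= 35,184,372,088,832 colors


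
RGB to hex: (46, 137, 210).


R = 46 → 2E (hex)
G = 137 → 89 (hex)
B = 210 → D2 (hex)
Hex = #2E89D2


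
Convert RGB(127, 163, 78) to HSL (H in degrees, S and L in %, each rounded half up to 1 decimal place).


Normalize: R'=127/255≈0.4980, G'=163/255≈0.6392, B'=78/255≈0.3059
Max=163/255, Min=78/255, Δ=Max-Min=85/255
L = (Max+Min)/2 = (163+78)/510 = 241/510 = 0.47254… → L = 47.3%
L ≤ 0.5 → S = Δ/(Max+Min) = 85/(163+78) = 85/241 = 0.35269… → S = 35.3%
(the 1/255 factors cancel in S and H, so raw channel differences can be used)
Max is G' → H = 60 × ((B-R)/Δ + 2) = 60 × ((78-127)/85 + 2)
  -49/85 + 2 = -0.5764… + 2 = 1.4235…
  H = 60 × 1.4235… = 85.411…° → H = 85.4°
= HSL(85.4°, 35.3%, 47.3%)


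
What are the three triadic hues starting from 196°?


Triadic: equally spaced at 120° intervals
H1 = 196°
H2 = (196 + 120) mod 360 = 316°
H3 = (196 + 240) mod 360 = 76°
Triadic = 196°, 316°, 76°


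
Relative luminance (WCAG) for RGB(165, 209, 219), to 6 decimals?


Linearize each channel (sRGB transfer function): c = v/255; c_lin = c/12.92 if c ≤ 0.04045, else ((c+0.055)/1.055)^2.4
  R: 165/255 ≈ 0.647059 > 0.04045 → ((0.647059+0.055)/1.055)^2.4 ≈ 0.376262
  G: 209/255 ≈ 0.819608 > 0.04045 → ((0.819608+0.055)/1.055)^2.4 ≈ 0.637597
  B: 219/255 ≈ 0.858824 > 0.04045 → ((0.858824+0.055)/1.055)^2.4 ≈ 0.708376
R_lin = 0.376262, G_lin = 0.637597, B_lin = 0.708376
L = 0.2126×R + 0.7152×G + 0.0722×B
L = 0.2126×0.376262 + 0.7152×0.637597 + 0.0722×0.708376
L ≈ 0.587147


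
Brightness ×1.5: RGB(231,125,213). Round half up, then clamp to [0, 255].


Multiply each channel by 1.5, round half up, clamp to [0, 255]
R: 231×1.5 = 346.5 → round → 347 → clamp → 255
G: 125×1.5 = 187.5 → round → 188
B: 213×1.5 = 319.5 → round → 320 → clamp → 255
= RGB(255, 188, 255)


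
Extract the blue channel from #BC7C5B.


Color: #BC7C5B
R = BC = 188
G = 7C = 124
B = 5B = 91
Blue = 91


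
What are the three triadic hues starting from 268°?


Triadic: equally spaced at 120° intervals
H1 = 268°
H2 = (268 + 120) mod 360 = 28°
H3 = (268 + 240) mod 360 = 148°
Triadic = 268°, 28°, 148°


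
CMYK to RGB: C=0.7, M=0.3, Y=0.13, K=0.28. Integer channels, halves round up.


R = 255 × (1-C) × (1-K) = 255 × 0.30 × 0.72 = 55.08 → 55
G = 255 × (1-M) × (1-K) = 255 × 0.70 × 0.72 = 128.52 → 129
B = 255 × (1-Y) × (1-K) = 255 × 0.87 × 0.72 = 159.732 → 160
= RGB(55, 129, 160)


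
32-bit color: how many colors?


Colors = 2^bits = 2^32
= 4,294,967,296 colors


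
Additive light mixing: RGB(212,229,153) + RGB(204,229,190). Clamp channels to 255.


Additive: each channel = min(255, C₁+C₂)
R: 212+204 = 416 → 255
G: 229+229 = 458 → 255
B: 153+190 = 343 → 255
= RGB(255, 255, 255)


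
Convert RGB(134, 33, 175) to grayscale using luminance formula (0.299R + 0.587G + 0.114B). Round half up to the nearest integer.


Gray = 0.299×R + 0.587×G + 0.114×B
Gray = 0.299×134 + 0.587×33 + 0.114×175
Gray = 40.066 + 19.371 + 19.950
Gray = 79.387 → round half up → 79
Gray = 79


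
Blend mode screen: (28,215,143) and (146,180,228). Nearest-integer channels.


Screen: C = 255 - (255-A)×(255-B)/255, rounded to nearest integer
R: 255 - (255-28)×(255-146)/255 = 255 - 24743/255 ≈ 255 - 97.031 = 157.969 → 158
G: 255 - (255-215)×(255-180)/255 = 255 - 3000/255 ≈ 255 - 11.765 = 243.235 → 243
B: 255 - (255-143)×(255-228)/255 = 255 - 3024/255 ≈ 255 - 11.859 = 243.141 → 243
= RGB(158, 243, 243)


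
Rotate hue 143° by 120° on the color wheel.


New hue = (H + rotation) mod 360
New hue = (143 + 120) mod 360
= 263 mod 360
= 263°
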